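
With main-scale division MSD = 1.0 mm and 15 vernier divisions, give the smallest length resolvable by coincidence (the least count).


LC = MSD / n_div
= 1.0 / 15
= 0.0667

0.0667


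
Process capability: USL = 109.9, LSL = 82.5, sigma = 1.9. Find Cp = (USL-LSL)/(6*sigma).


Cp = (USL - LSL) / (6 * sigma)
= (109.9 - 82.5) / (6 * 1.9)
= 27.4000 / 11.4000
= 2.4035

2.4035


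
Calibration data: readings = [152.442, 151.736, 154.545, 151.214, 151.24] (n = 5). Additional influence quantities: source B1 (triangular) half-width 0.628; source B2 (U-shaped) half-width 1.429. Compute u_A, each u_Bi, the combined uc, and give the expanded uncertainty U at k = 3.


mean = (152.442 + 151.736 + 154.545 + 151.214 + 151.24) / 5 = 152.2354
s = sqrt(sum((x - mean)^2)/(n-1)) = 1.3838728
u_A = s / sqrt(n) = 1.3838728 / sqrt(5) = 0.61888673
u_B1 = 0.628 / sqrt(6) = 0.25637993
u_B2 = 1.429 / sqrt(2) = 1.0104556
uc = sqrt(0.61888673^2 + 0.25637993^2 + 1.0104556^2) = 1.2123415
U = k * uc = 3 * 1.2123415
U = 3.6370

3.6370


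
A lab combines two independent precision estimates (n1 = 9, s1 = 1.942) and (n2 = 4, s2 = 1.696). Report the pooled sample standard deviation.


s_p = sqrt(((n1-1)*s1^2 + (n2-1)*s2^2) / (n1+n2-2))
numerator = (9-1)*1.942^2 + (4-1)*1.696^2 = 30.170912 + 8.629248 = 38.80016
denominator = 9 + 4 - 2 = 11
s_p^2 = 38.80016 / 11 = 3.5272873
s_p = sqrt(3.5272873) = 1.8781

1.8781


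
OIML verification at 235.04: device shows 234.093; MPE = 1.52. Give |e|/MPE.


e = indication - reference = 234.093 - 235.04 = -0.9470
|e| = 0.9470
ratio = |e| / MPE = 0.9470 / 1.52
ratio = 0.6230

0.6230


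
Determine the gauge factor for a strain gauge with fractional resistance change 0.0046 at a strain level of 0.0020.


GF = (dR/R) / epsilon
= 0.0046 / 0.0020
= 2.3000

2.3000


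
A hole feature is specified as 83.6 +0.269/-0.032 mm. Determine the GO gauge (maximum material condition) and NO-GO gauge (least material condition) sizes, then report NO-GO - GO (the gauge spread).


GO = nominal - lower_tol (smallest hole = maximum material condition)
GO = 83.6 - 0.032 = 83.568
NO-GO = nominal + upper_tol (largest hole = least material condition)
NO-GO = 83.6 + 0.269 = 83.869
spread = NO-GO - GO = 83.869 - 83.568 = 0.3010

0.3010


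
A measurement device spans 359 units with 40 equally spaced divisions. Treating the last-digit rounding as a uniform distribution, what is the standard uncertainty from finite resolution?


resolution = range / divisions
resolution = 359 / 40 = 8.975
u_res = resolution / (2*sqrt(3))
u_res = 8.975 / 3.4641016
u_res = 2.5909

2.5909


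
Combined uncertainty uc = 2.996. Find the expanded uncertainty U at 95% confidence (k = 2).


U = k * uc
U = 2 * 2.996
U = 5.9920

5.9920


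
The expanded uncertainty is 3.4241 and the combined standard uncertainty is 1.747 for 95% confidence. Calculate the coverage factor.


k = U / uc
k = 3.4241 / 1.747
k = 1.96

1.96


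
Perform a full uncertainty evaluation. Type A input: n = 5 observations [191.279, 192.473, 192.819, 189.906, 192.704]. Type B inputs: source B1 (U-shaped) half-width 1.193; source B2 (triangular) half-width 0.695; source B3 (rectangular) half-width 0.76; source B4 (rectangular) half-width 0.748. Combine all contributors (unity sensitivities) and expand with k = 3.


mean = (191.279 + 192.473 + 192.819 + 189.906 + 192.704) / 5 = 191.8362
s = sqrt(sum((x - mean)^2)/(n-1)) = 1.2410309
u_A = s / sqrt(n) = 1.2410309 / sqrt(5) = 0.55500589
u_B1 = 1.193 / sqrt(2) = 0.84357839
u_B2 = 0.695 / sqrt(6) = 0.28373256
u_B3 = 0.76 / sqrt(3) = 0.4387862
u_B4 = 0.748 / sqrt(3) = 0.431858
uc = sqrt(0.55500589^2 + 0.84357839^2 + 0.28373256^2 + 0.4387862^2 + 0.431858^2) = 1.2162216
U = k * uc = 3 * 1.2162216
U = 3.6487

3.6487


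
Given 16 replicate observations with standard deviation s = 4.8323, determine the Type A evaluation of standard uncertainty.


u_A = s / sqrt(n)
u_A = 4.8323 / sqrt(16)
u_A = 4.8323 / 4
u_A = 1.2081

1.2081


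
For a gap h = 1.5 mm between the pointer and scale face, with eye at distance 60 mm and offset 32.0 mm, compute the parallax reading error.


error = h * offset / d
= 1.5 * 32.0 / 60
= 0.8000

0.8000


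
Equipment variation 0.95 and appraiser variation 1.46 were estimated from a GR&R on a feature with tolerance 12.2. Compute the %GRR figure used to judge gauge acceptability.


GRR = sqrt(EV^2 + AV^2) = sqrt(0.95^2 + 1.46^2) = 1.7418668
%GRR = GRR / tol * 100 = 1.7418668 / 12.2 * 100
%GRR = 14.2776

14.2776


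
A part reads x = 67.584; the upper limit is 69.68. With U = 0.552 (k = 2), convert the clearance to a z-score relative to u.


u = U / k = 0.552 / 2 = 0.276
margin = |USL - x| = |69.68 - 67.584| = 2.096
z = margin / u = 2.096 / 0.276
z = 7.5942

7.5942


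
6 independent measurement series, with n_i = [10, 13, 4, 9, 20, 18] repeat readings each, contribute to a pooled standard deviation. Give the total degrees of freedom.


nu = sum_i (n_i - 1)
nu = ((10 - 1) + (13 - 1) + (4 - 1) + (9 - 1) + (20 - 1) + (18 - 1))
nu = 9 + 12 + 3 + 8 + 19 + 17
nu = 68

68


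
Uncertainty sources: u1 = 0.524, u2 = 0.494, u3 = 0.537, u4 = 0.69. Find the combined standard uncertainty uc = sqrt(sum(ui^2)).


uc = sqrt(0.524^2 + 0.494^2 + 0.537^2 + 0.69^2)
uc = sqrt(1.283081)
uc = 1.1327

1.1327


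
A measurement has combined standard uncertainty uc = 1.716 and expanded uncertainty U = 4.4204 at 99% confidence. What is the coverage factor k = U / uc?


k = U / uc
k = 4.4204 / 1.716
k = 2.576

2.576


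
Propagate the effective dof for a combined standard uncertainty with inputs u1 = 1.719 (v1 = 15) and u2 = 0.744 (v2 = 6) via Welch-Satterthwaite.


uc = sqrt(u1^2 + u2^2) = sqrt(1.719^2 + 0.744^2) = 1.8730982
v_eff = uc^4 / (u1^4/v1 + u2^4/v2)
= 1.8730982^4 / (1.719^4/15 + 0.744^4/6)
= 12.30955 / 0.63318665
v_eff = 19.4406

19.4406


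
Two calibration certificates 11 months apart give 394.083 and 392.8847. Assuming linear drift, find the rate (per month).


rate = (v2 - v1) / months
= (392.8847 - 394.083) / 11
= -1.1983 / 11
= -0.1089

-0.1089


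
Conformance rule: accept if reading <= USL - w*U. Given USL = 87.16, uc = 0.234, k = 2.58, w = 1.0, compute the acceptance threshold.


U = k * uc = 2.58 * 0.234 = 0.60372
guard band g = w * U = 1.0 * 0.60372 = 0.60372
AL = USL - g = 87.16 - 0.60372
AL = 86.5563

86.5563


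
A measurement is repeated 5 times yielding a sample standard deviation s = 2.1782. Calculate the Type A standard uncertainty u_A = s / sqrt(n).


u_A = s / sqrt(n)
u_A = 2.1782 / sqrt(5)
u_A = 2.1782 / 2.236068
u_A = 0.9741

0.9741


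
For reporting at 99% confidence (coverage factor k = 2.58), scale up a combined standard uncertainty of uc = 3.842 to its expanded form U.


U = k * uc
U = 2.58 * 3.842
U = 9.9124

9.9124


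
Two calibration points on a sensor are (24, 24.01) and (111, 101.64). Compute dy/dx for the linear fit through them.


slope = (y2 - y1) / (x2 - x1)
= (101.64 - 24.01) / (111 - 24)
= 77.6300 / 87
= 0.8923

0.8923


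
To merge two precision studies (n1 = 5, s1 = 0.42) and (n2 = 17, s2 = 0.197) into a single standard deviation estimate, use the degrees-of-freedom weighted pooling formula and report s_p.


s_p = sqrt(((n1-1)*s1^2 + (n2-1)*s2^2) / (n1+n2-2))
numerator = (5-1)*0.42^2 + (17-1)*0.197^2 = 0.7056 + 0.620944 = 1.326544
denominator = 5 + 17 - 2 = 20
s_p^2 = 1.326544 / 20 = 0.0663272
s_p = sqrt(0.0663272) = 0.2575

0.2575


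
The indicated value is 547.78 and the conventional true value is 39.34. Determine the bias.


Systematic error = measured - true
= 547.78 - 39.34
= 508.4400

508.4400


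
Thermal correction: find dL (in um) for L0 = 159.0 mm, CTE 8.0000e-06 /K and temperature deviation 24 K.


dL = L * alpha * dT
= 159.0 * 8.0000e-06 * 24
= 0.0305280 mm
dL_um = 0.0305280 * 1000 = 30.5280 um

30.5280


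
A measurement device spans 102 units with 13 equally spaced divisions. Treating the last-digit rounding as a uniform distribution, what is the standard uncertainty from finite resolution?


resolution = range / divisions
resolution = 102 / 13 = 7.8461538
u_res = resolution / (2*sqrt(3))
u_res = 7.8461538 / 3.4641016
u_res = 2.2650

2.2650


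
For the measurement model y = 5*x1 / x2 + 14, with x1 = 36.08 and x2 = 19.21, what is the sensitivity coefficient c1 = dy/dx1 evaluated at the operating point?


y = 5*x1 / x2 + 14
dy/dx1 = 5/x2
Evaluate at x2 = 19.21: c1 = 5 / 19.21
c1 = 0.2603

0.2603


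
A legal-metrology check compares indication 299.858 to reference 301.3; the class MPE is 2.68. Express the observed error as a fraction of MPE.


e = indication - reference = 299.858 - 301.3 = -1.4420
|e| = 1.4420
ratio = |e| / MPE = 1.4420 / 2.68
ratio = 0.5381

0.5381


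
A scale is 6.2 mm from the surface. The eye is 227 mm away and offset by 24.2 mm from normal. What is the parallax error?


error = h * offset / d
= 6.2 * 24.2 / 227
= 0.6610

0.6610


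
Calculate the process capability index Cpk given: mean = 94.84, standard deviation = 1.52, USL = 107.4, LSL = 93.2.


Cpu = (USL - mean) / (3*sigma) = (107.4 - 94.84) / (3*1.52) = 2.7544
Cpl = (mean - LSL) / (3*sigma) = (94.84 - 93.2) / (3*1.52) = 0.3596
Cpk = min(Cpu, Cpl) = 0.3596

0.3596


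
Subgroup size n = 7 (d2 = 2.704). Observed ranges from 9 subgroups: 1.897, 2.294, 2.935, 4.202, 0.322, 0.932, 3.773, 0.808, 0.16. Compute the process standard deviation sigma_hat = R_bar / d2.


R_bar = (1.897 + 2.294 + 2.935 + 4.202 + 0.322 + 0.932 + 3.773 + 0.808 + 0.16) / 9
R_bar = 17.323 / 9 = 1.9247778
sigma_hat = R_bar / d2 = 1.9247778 / 2.704 = 0.7118

0.7118


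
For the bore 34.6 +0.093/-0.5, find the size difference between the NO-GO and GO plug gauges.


GO = nominal - lower_tol (smallest hole = maximum material condition)
GO = 34.6 - 0.5 = 34.1
NO-GO = nominal + upper_tol (largest hole = least material condition)
NO-GO = 34.6 + 0.093 = 34.693
spread = NO-GO - GO = 34.693 - 34.1 = 0.5930

0.5930


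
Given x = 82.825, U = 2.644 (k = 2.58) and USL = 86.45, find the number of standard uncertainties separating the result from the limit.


u = U / k = 2.644 / 2.58 = 1.0248062
margin = |USL - x| = |86.45 - 82.825| = 3.625
z = margin / u = 3.625 / 1.0248062
z = 3.5373

3.5373


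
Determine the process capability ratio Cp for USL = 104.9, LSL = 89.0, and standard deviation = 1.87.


Cp = (USL - LSL) / (6 * sigma)
= (104.9 - 89.0) / (6 * 1.87)
= 15.9000 / 11.2200
= 1.4171

1.4171


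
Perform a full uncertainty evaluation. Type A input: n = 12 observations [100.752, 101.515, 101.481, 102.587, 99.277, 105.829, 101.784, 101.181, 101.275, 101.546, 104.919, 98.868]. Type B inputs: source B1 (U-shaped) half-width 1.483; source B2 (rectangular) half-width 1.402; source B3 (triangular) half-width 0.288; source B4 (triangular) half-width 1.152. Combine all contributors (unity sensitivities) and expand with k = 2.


mean = (100.752 + 101.515 + 101.481 + 102.587 + 99.277 + 105.829 + 101.784 + 101.181 + 101.275 + 101.546 + 104.919 + 98.868) / 12 = 101.7511667
s = sqrt(sum((x - mean)^2)/(n-1)) = 1.9890326
u_A = s / sqrt(n) = 1.9890326 / sqrt(12) = 0.57418425
u_B1 = 1.483 / sqrt(2) = 1.0486394
u_B2 = 1.402 / sqrt(3) = 0.80944508
u_B3 = 0.288 / sqrt(6) = 0.11757551
u_B4 = 1.152 / sqrt(6) = 0.47030203
uc = sqrt(0.57418425^2 + 1.0486394^2 + 0.80944508^2 + 0.11757551^2 + 0.47030203^2) = 1.5230041
U = k * uc = 2 * 1.5230041
U = 3.0460

3.0460


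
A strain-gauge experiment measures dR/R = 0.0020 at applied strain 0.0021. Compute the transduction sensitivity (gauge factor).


GF = (dR/R) / epsilon
= 0.0020 / 0.0021
= 0.9524

0.9524


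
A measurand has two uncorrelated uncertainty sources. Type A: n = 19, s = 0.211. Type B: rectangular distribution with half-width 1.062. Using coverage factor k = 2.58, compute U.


u_A = s / sqrt(n) = 0.211 / sqrt(19) = 0.04840672
u_B = half_width / sqrt(3) = 1.062 / sqrt(3) = 0.61314599
uc = sqrt(u_A^2 + u_B^2) = sqrt(0.04840672^2 + 0.61314599^2) = 0.61505383
U = k * uc = 2.58 * 0.61505383
U = 1.5868

1.5868


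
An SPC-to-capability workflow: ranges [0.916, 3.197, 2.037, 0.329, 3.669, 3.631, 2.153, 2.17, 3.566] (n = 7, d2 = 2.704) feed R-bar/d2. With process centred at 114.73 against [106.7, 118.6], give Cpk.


R_bar = (0.916 + 3.197 + 2.037 + 0.329 + 3.669 + 3.631 + 2.153 + 2.17 + 3.566) / 9 = 2.4075556
sigma = R_bar / d2 = 2.4075556 / 2.704 = 0.8903682
Cp = (USL - LSL)/(6*sigma) = (118.6 - 106.7)/(6*0.8903682) = 2.2275
Cpu = (118.6 - 114.73)/(3*0.8903682) = 1.4488
Cpl = (114.73 - 106.7)/(3*0.8903682) = 3.0062
Cpk = min(Cpu, Cpl) = 1.4488

1.4488


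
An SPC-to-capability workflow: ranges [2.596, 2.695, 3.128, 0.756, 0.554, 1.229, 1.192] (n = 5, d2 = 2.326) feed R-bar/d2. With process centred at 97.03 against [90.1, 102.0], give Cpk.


R_bar = (2.596 + 2.695 + 3.128 + 0.756 + 0.554 + 1.229 + 1.192) / 7 = 1.7357143
sigma = R_bar / d2 = 1.7357143 / 2.326 = 0.74622283
Cp = (USL - LSL)/(6*sigma) = (102.0 - 90.1)/(6*0.74622283) = 2.6578
Cpu = (102.0 - 97.03)/(3*0.74622283) = 2.2201
Cpl = (97.03 - 90.1)/(3*0.74622283) = 3.0956
Cpk = min(Cpu, Cpl) = 2.2201

2.2201


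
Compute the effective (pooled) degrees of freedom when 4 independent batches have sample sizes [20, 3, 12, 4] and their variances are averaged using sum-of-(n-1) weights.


nu = sum_i (n_i - 1)
nu = ((20 - 1) + (3 - 1) + (12 - 1) + (4 - 1))
nu = 19 + 2 + 11 + 3
nu = 35

35


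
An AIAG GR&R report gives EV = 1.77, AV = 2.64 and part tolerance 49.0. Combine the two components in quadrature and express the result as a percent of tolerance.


GRR = sqrt(EV^2 + AV^2) = sqrt(1.77^2 + 2.64^2) = 3.178443
%GRR = GRR / tol * 100 = 3.178443 / 49.0 * 100
%GRR = 6.4866

6.4866


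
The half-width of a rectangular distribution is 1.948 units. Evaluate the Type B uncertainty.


u_B = half_width / sqrt(3)
u_B = 1.948 / 1.7320508
u_B = 1.1247

1.1247


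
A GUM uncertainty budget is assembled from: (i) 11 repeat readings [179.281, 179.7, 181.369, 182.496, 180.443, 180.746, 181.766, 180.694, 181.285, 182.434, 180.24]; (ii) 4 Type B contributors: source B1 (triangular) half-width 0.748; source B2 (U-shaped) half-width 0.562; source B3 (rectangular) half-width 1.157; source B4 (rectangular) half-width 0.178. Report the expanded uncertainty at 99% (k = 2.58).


mean = (179.281 + 179.7 + 181.369 + 182.496 + 180.443 + 180.746 + 181.766 + 180.694 + 181.285 + 182.434 + 180.24) / 11 = 180.9503636
s = sqrt(sum((x - mean)^2)/(n-1)) = 1.0374186
u_A = s / sqrt(n) = 1.0374186 / sqrt(11) = 0.31279348
u_B1 = 0.748 / sqrt(6) = 0.30536972
u_B2 = 0.562 / sqrt(2) = 0.39739401
u_B3 = 1.157 / sqrt(3) = 0.66799426
u_B4 = 0.178 / sqrt(3) = 0.10276835
uc = sqrt(0.31279348^2 + 0.30536972^2 + 0.39739401^2 + 0.66799426^2 + 0.10276835^2) = 0.89765811
U = k * uc = 2.58 * 0.89765811
U = 2.3160

2.3160


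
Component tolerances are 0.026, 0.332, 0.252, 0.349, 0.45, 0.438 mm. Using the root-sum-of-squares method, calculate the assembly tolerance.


RSS = sqrt(0.026^2 + 0.332^2 + 0.252^2 + 0.349^2 + 0.45^2 + 0.438^2)
= sqrt(0.690549)
= 0.8310

0.8310


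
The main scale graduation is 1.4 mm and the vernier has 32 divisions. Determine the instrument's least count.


LC = MSD / n_div
= 1.4 / 32
= 0.0437

0.0437


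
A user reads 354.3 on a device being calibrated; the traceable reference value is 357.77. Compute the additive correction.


Correction = standard - reading
= 357.77 - 354.3
= 3.4700

3.4700


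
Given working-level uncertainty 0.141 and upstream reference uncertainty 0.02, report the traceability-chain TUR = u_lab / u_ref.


TUR = u_lab / u_ref
= 0.141 / 0.02
= 7.0500

7.0500


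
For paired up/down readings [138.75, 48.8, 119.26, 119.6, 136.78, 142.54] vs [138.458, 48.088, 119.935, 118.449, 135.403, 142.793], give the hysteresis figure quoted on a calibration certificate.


|138.75 - 138.458| = 0.2920
|48.8 - 48.088| = 0.7120
|119.26 - 119.935| = 0.6750
|119.6 - 118.449| = 1.1510
|136.78 - 135.403| = 1.3770
|142.54 - 142.793| = 0.2530
hysteresis = max(diffs) = 1.3770

1.3770


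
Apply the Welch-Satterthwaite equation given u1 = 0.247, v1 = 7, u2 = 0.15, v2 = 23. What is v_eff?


uc = sqrt(u1^2 + u2^2) = sqrt(0.247^2 + 0.15^2) = 0.28897924
v_eff = uc^4 / (u1^4/v1 + u2^4/v2)
= 0.28897924^4 / (0.247^4/7 + 0.15^4/23)
= 0.0069737533 / 0.00055373917
v_eff = 12.5939

12.5939


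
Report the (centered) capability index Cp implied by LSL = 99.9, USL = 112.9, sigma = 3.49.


Cp = (USL - LSL) / (6 * sigma)
= (112.9 - 99.9) / (6 * 3.49)
= 13.0000 / 20.9400
= 0.6208

0.6208


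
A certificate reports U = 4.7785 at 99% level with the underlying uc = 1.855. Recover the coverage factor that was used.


k = U / uc
k = 4.7785 / 1.855
k = 2.576

2.576


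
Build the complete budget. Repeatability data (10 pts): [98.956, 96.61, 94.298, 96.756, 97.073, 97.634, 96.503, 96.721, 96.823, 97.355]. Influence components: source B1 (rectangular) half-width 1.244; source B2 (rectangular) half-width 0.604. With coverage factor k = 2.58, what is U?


mean = (98.956 + 96.61 + 94.298 + 96.756 + 97.073 + 97.634 + 96.503 + 96.721 + 96.823 + 97.355) / 10 = 96.8729
s = sqrt(sum((x - mean)^2)/(n-1)) = 1.157887
u_A = s / sqrt(n) = 1.157887 / sqrt(10) = 0.36615602
u_B1 = 1.244 / sqrt(3) = 0.71822373
u_B2 = 0.604 / sqrt(3) = 0.34871956
uc = sqrt(0.36615602^2 + 0.71822373^2 + 0.34871956^2) = 0.87836262
U = k * uc = 2.58 * 0.87836262
U = 2.2662

2.2662


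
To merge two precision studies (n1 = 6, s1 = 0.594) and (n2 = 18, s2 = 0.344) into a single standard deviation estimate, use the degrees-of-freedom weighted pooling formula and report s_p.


s_p = sqrt(((n1-1)*s1^2 + (n2-1)*s2^2) / (n1+n2-2))
numerator = (6-1)*0.594^2 + (18-1)*0.344^2 = 1.76418 + 2.011712 = 3.775892
denominator = 6 + 18 - 2 = 22
s_p^2 = 3.775892 / 22 = 0.17163145
s_p = sqrt(0.17163145) = 0.4143

0.4143


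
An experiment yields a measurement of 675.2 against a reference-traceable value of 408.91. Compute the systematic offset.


Systematic error = measured - true
= 675.2 - 408.91
= 266.2900

266.2900


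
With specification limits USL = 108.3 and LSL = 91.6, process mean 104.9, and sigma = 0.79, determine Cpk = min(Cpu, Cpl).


Cpu = (USL - mean) / (3*sigma) = (108.3 - 104.9) / (3*0.79) = 1.4346
Cpl = (mean - LSL) / (3*sigma) = (104.9 - 91.6) / (3*0.79) = 5.6118
Cpk = min(Cpu, Cpl) = 1.4346

1.4346


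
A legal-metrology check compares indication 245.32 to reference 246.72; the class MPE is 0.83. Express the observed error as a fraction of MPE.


e = indication - reference = 245.32 - 246.72 = -1.4000
|e| = 1.4000
ratio = |e| / MPE = 1.4000 / 0.83
ratio = 1.6867

1.6867


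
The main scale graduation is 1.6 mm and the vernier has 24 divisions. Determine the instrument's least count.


LC = MSD / n_div
= 1.6 / 24
= 0.0667

0.0667


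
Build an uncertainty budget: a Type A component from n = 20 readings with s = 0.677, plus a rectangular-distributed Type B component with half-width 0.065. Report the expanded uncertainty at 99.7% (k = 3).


u_A = s / sqrt(n) = 0.677 / sqrt(20) = 0.1513818
u_B = half_width / sqrt(3) = 0.065 / sqrt(3) = 0.037527767
uc = sqrt(u_A^2 + u_B^2) = sqrt(0.1513818^2 + 0.037527767^2) = 0.15596404
U = k * uc = 3 * 0.15596404
U = 0.4679

0.4679


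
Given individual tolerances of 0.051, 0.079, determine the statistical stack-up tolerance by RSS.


RSS = sqrt(0.051^2 + 0.079^2)
= sqrt(0.008842)
= 0.0940

0.0940


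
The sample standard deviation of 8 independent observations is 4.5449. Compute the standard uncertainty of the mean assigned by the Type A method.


u_A = s / sqrt(n)
u_A = 4.5449 / sqrt(8)
u_A = 4.5449 / 2.8284271
u_A = 1.6069

1.6069


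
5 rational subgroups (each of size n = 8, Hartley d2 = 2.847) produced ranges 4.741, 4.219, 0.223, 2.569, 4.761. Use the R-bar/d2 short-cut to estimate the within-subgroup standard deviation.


R_bar = (4.741 + 4.219 + 0.223 + 2.569 + 4.761) / 5
R_bar = 16.513 / 5 = 3.3026
sigma_hat = R_bar / d2 = 3.3026 / 2.847 = 1.1600

1.1600


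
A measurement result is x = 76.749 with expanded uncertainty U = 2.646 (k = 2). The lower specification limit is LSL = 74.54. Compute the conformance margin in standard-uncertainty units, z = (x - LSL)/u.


u = U / k = 2.646 / 2 = 1.323
margin = |LSL - x| = |74.54 - 76.749| = 2.209
z = margin / u = 2.209 / 1.323
z = 1.6697

1.6697


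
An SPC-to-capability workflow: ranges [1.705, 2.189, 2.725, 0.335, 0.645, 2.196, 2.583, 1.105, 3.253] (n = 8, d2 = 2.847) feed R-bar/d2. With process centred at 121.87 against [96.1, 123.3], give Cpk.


R_bar = (1.705 + 2.189 + 2.725 + 0.335 + 0.645 + 2.196 + 2.583 + 1.105 + 3.253) / 9 = 1.8595556
sigma = R_bar / d2 = 1.8595556 / 2.847 = 0.65316319
Cp = (USL - LSL)/(6*sigma) = (123.3 - 96.1)/(6*0.65316319) = 6.9406
Cpu = (123.3 - 121.87)/(3*0.65316319) = 0.7298
Cpl = (121.87 - 96.1)/(3*0.65316319) = 13.1514
Cpk = min(Cpu, Cpl) = 0.7298

0.7298


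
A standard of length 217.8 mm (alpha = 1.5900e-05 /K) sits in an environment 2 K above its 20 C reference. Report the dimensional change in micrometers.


dL = L * alpha * dT
= 217.8 * 1.5900e-05 * 2
= 0.0069260 mm
dL_um = 0.0069260 * 1000 = 6.9260 um

6.9260


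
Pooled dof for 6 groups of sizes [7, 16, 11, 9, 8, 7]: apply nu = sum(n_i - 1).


nu = sum_i (n_i - 1)
nu = ((7 - 1) + (16 - 1) + (11 - 1) + (9 - 1) + (8 - 1) + (7 - 1))
nu = 6 + 15 + 10 + 8 + 7 + 6
nu = 52

52


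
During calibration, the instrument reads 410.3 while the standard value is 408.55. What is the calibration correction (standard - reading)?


Correction = standard - reading
= 408.55 - 410.3
= -1.7500

-1.7500


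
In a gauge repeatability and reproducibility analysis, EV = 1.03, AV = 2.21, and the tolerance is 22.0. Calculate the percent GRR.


GRR = sqrt(EV^2 + AV^2) = sqrt(1.03^2 + 2.21^2) = 2.4382371
%GRR = GRR / tol * 100 = 2.4382371 / 22.0 * 100
%GRR = 11.0829

11.0829


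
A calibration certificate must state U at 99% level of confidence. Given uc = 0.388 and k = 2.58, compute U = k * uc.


U = k * uc
U = 2.58 * 0.388
U = 1.0010

1.0010


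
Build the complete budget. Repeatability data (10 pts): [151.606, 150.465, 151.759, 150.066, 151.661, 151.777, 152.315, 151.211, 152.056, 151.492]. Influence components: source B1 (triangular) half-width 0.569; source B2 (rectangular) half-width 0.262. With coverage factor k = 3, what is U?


mean = (151.606 + 150.465 + 151.759 + 150.066 + 151.661 + 151.777 + 152.315 + 151.211 + 152.056 + 151.492) / 10 = 151.4408
s = sqrt(sum((x - mean)^2)/(n-1)) = 0.69365758
u_A = s / sqrt(n) = 0.69365758 / sqrt(10) = 0.21935379
u_B1 = 0.569 / sqrt(6) = 0.23229328
u_B2 = 0.262 / sqrt(3) = 0.15126577
uc = sqrt(0.21935379^2 + 0.23229328^2 + 0.15126577^2) = 0.3534934
U = k * uc = 3 * 0.3534934
U = 1.0605

1.0605


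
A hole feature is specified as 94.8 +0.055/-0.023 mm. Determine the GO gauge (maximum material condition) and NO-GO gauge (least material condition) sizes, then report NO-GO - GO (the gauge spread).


GO = nominal - lower_tol (smallest hole = maximum material condition)
GO = 94.8 - 0.023 = 94.777
NO-GO = nominal + upper_tol (largest hole = least material condition)
NO-GO = 94.8 + 0.055 = 94.855
spread = NO-GO - GO = 94.855 - 94.777 = 0.0780

0.0780


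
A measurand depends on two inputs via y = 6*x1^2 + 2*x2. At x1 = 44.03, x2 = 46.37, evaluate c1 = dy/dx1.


y = 6*x1^2 + 2*x2
dy/dx1 = 2*6*x1
Evaluate at x1 = 44.03: c1 = 12 * 44.03
c1 = 528.3600

528.3600


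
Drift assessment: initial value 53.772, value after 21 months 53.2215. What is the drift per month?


rate = (v2 - v1) / months
= (53.2215 - 53.772) / 21
= -0.5505 / 21
= -0.0262

-0.0262


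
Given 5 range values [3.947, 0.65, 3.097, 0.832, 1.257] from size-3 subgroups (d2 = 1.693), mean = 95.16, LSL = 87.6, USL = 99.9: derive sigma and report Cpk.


R_bar = (3.947 + 0.65 + 3.097 + 0.832 + 1.257) / 5 = 1.9566
sigma = R_bar / d2 = 1.9566 / 1.693 = 1.1556999
Cp = (USL - LSL)/(6*sigma) = (99.9 - 87.6)/(6*1.1556999) = 1.7738
Cpu = (99.9 - 95.16)/(3*1.1556999) = 1.3671
Cpl = (95.16 - 87.6)/(3*1.1556999) = 2.1805
Cpk = min(Cpu, Cpl) = 1.3671

1.3671


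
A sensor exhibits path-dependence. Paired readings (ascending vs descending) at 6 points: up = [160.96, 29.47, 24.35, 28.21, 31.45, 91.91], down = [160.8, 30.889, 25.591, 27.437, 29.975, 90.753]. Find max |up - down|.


|160.96 - 160.8| = 0.1600
|29.47 - 30.889| = 1.4190
|24.35 - 25.591| = 1.2410
|28.21 - 27.437| = 0.7730
|31.45 - 29.975| = 1.4750
|91.91 - 90.753| = 1.1570
hysteresis = max(diffs) = 1.4750

1.4750


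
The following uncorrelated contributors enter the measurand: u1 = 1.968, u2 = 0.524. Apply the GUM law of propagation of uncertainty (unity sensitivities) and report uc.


uc = sqrt(1.968^2 + 0.524^2)
uc = sqrt(4.1476)
uc = 2.0366

2.0366


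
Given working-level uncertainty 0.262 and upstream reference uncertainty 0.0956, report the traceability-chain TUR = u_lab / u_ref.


TUR = u_lab / u_ref
= 0.262 / 0.0956
= 2.7406

2.7406


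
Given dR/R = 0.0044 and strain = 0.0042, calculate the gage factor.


GF = (dR/R) / epsilon
= 0.0044 / 0.0042
= 1.0476

1.0476


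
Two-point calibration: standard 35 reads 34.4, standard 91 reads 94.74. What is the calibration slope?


slope = (y2 - y1) / (x2 - x1)
= (94.74 - 34.4) / (91 - 35)
= 60.3400 / 56
= 1.0775

1.0775


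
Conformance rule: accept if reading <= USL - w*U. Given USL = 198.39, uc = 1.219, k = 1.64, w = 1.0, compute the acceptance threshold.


U = k * uc = 1.64 * 1.219 = 1.99916
guard band g = w * U = 1.0 * 1.99916 = 1.99916
AL = USL - g = 198.39 - 1.99916
AL = 196.3908

196.3908


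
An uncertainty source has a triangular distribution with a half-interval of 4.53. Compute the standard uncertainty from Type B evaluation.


u_B = half_width / sqrt(6)
u_B = 4.53 / 2.4494897
u_B = 1.8494

1.8494


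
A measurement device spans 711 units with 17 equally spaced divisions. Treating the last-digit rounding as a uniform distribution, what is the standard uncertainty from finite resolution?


resolution = range / divisions
resolution = 711 / 17 = 41.823529
u_res = resolution / (2*sqrt(3))
u_res = 41.823529 / 3.4641016
u_res = 12.0734

12.0734


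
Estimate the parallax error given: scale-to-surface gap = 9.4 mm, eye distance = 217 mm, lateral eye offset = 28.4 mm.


error = h * offset / d
= 9.4 * 28.4 / 217
= 1.2302

1.2302


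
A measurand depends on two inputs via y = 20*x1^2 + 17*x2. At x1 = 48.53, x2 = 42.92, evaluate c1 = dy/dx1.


y = 20*x1^2 + 17*x2
dy/dx1 = 2*20*x1
Evaluate at x1 = 48.53: c1 = 40 * 48.53
c1 = 1941.2000

1941.2000


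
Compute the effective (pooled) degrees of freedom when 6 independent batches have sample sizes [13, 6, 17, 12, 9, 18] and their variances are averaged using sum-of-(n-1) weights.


nu = sum_i (n_i - 1)
nu = ((13 - 1) + (6 - 1) + (17 - 1) + (12 - 1) + (9 - 1) + (18 - 1))
nu = 12 + 5 + 16 + 11 + 8 + 17
nu = 69

69


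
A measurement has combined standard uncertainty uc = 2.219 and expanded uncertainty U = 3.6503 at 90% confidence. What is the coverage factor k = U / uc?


k = U / uc
k = 3.6503 / 2.219
k = 1.645

1.645


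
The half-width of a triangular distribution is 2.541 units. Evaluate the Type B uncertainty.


u_B = half_width / sqrt(6)
u_B = 2.541 / 2.4494897
u_B = 1.0374

1.0374


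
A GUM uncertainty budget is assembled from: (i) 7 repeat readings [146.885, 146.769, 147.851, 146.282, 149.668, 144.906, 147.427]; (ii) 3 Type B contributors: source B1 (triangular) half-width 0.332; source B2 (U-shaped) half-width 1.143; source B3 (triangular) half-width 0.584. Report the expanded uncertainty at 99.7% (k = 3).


mean = (146.885 + 146.769 + 147.851 + 146.282 + 149.668 + 144.906 + 147.427) / 7 = 147.1125714
s = sqrt(sum((x - mean)^2)/(n-1)) = 1.466458
u_A = s / sqrt(n) = 1.466458 / sqrt(7) = 0.55426903
u_B1 = 0.332 / sqrt(6) = 0.13553843
u_B2 = 1.143 / sqrt(2) = 0.80822305
u_B3 = 0.584 / sqrt(6) = 0.238417
uc = sqrt(0.55426903^2 + 0.13553843^2 + 0.80822305^2 + 0.238417^2) = 1.0176699
U = k * uc = 3 * 1.0176699
U = 3.0530

3.0530


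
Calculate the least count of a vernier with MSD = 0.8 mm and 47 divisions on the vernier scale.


LC = MSD / n_div
= 0.8 / 47
= 0.0170

0.0170


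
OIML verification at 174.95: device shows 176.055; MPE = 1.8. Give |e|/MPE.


e = indication - reference = 176.055 - 174.95 = 1.1050
|e| = 1.1050
ratio = |e| / MPE = 1.1050 / 1.8
ratio = 0.6139

0.6139


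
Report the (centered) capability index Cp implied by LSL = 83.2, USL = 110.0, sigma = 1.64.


Cp = (USL - LSL) / (6 * sigma)
= (110.0 - 83.2) / (6 * 1.64)
= 26.8000 / 9.8400
= 2.7236

2.7236


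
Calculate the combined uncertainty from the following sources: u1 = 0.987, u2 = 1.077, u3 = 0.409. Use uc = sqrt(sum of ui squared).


uc = sqrt(0.987^2 + 1.077^2 + 0.409^2)
uc = sqrt(2.301379)
uc = 1.5170

1.5170


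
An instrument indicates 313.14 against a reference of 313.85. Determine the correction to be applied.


Correction = standard - reading
= 313.85 - 313.14
= 0.7100

0.7100


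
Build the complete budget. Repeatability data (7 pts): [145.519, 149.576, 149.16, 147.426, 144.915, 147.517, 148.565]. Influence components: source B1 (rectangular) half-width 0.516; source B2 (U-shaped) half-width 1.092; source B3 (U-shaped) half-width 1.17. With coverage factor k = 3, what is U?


mean = (145.519 + 149.576 + 149.16 + 147.426 + 144.915 + 147.517 + 148.565) / 7 = 147.5254286
s = sqrt(sum((x - mean)^2)/(n-1)) = 1.770472
u_A = s / sqrt(n) = 1.770472 / sqrt(7) = 0.66917552
u_B1 = 0.516 / sqrt(3) = 0.29791274
u_B2 = 1.092 / sqrt(2) = 0.77216061
u_B3 = 1.17 / sqrt(2) = 0.82731493
uc = sqrt(0.66917552^2 + 0.29791274^2 + 0.77216061^2 + 0.82731493^2) = 1.3480467
U = k * uc = 3 * 1.3480467
U = 4.0441

4.0441


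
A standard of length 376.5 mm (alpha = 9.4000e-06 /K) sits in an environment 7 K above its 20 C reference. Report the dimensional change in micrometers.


dL = L * alpha * dT
= 376.5 * 9.4000e-06 * 7
= 0.0247737 mm
dL_um = 0.0247737 * 1000 = 24.7737 um

24.7737


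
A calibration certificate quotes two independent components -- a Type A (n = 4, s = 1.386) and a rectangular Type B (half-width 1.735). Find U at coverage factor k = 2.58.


u_A = s / sqrt(n) = 1.386 / sqrt(4) = 0.693
u_B = half_width / sqrt(3) = 1.735 / sqrt(3) = 1.0017027
uc = sqrt(u_A^2 + u_B^2) = sqrt(0.693^2 + 1.0017027^2) = 1.2180547
U = k * uc = 2.58 * 1.2180547
U = 3.1426

3.1426


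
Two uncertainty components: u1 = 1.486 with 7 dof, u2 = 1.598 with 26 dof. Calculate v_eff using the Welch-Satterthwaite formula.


uc = sqrt(u1^2 + u2^2) = sqrt(1.486^2 + 1.598^2) = 2.1821549
v_eff = uc^4 / (u1^4/v1 + u2^4/v2)
= 2.1821549^4 / (1.486^4/7 + 1.598^4/26)
= 22.674739 / 0.94739353
v_eff = 23.9338

23.9338


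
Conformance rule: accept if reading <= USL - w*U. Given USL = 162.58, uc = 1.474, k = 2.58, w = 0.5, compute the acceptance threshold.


U = k * uc = 2.58 * 1.474 = 3.80292
guard band g = w * U = 0.5 * 3.80292 = 1.90146
AL = USL - g = 162.58 - 1.90146
AL = 160.6785

160.6785


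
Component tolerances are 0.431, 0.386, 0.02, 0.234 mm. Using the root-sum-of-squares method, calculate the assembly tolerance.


RSS = sqrt(0.431^2 + 0.386^2 + 0.02^2 + 0.234^2)
= sqrt(0.389913)
= 0.6244

0.6244


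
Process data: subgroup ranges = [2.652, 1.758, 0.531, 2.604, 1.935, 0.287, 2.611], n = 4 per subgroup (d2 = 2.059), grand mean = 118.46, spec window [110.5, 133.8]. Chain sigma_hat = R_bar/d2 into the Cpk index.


R_bar = (2.652 + 1.758 + 0.531 + 2.604 + 1.935 + 0.287 + 2.611) / 7 = 1.7682857
sigma = R_bar / d2 = 1.7682857 / 2.059 = 0.85880801
Cp = (USL - LSL)/(6*sigma) = (133.8 - 110.5)/(6*0.85880801) = 4.5218
Cpu = (133.8 - 118.46)/(3*0.85880801) = 5.9540
Cpl = (118.46 - 110.5)/(3*0.85880801) = 3.0896
Cpk = min(Cpu, Cpl) = 3.0896

3.0896


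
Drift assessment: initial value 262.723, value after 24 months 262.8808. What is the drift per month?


rate = (v2 - v1) / months
= (262.8808 - 262.723) / 24
= 0.1578 / 24
= 0.0066

0.0066


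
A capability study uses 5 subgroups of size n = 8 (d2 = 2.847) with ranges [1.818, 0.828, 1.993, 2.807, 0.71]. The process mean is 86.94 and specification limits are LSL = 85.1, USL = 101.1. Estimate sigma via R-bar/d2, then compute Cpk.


R_bar = (1.818 + 0.828 + 1.993 + 2.807 + 0.71) / 5 = 1.6312
sigma = R_bar / d2 = 1.6312 / 2.847 = 0.57295399
Cp = (USL - LSL)/(6*sigma) = (101.1 - 85.1)/(6*0.57295399) = 4.6542
Cpu = (101.1 - 86.94)/(3*0.57295399) = 8.2380
Cpl = (86.94 - 85.1)/(3*0.57295399) = 1.0705
Cpk = min(Cpu, Cpl) = 1.0705

1.0705


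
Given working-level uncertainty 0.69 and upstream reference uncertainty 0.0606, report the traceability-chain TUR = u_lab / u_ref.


TUR = u_lab / u_ref
= 0.69 / 0.0606
= 11.3861

11.3861


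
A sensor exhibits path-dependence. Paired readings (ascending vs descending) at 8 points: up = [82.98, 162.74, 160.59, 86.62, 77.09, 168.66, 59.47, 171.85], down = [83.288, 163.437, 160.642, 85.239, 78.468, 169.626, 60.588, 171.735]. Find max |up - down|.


|82.98 - 83.288| = 0.3080
|162.74 - 163.437| = 0.6970
|160.59 - 160.642| = 0.0520
|86.62 - 85.239| = 1.3810
|77.09 - 78.468| = 1.3780
|168.66 - 169.626| = 0.9660
|59.47 - 60.588| = 1.1180
|171.85 - 171.735| = 0.1150
hysteresis = max(diffs) = 1.3810

1.3810


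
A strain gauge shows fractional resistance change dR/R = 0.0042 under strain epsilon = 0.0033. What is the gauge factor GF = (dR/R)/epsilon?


GF = (dR/R) / epsilon
= 0.0042 / 0.0033
= 1.2727

1.2727


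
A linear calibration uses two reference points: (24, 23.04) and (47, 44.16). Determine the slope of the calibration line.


slope = (y2 - y1) / (x2 - x1)
= (44.16 - 23.04) / (47 - 24)
= 21.1200 / 23
= 0.9183

0.9183


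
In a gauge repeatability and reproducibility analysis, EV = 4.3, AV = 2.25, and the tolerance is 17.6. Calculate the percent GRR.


GRR = sqrt(EV^2 + AV^2) = sqrt(4.3^2 + 2.25^2) = 4.8530918
%GRR = GRR / tol * 100 = 4.8530918 / 17.6 * 100
%GRR = 27.5744

27.5744


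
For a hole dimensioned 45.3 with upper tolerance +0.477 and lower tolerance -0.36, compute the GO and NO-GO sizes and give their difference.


GO = nominal - lower_tol (smallest hole = maximum material condition)
GO = 45.3 - 0.36 = 44.94
NO-GO = nominal + upper_tol (largest hole = least material condition)
NO-GO = 45.3 + 0.477 = 45.777
spread = NO-GO - GO = 45.777 - 44.94 = 0.8370

0.8370


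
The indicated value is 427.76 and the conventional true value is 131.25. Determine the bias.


Systematic error = measured - true
= 427.76 - 131.25
= 296.5100

296.5100


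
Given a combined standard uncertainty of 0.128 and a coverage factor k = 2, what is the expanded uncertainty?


U = k * uc
U = 2 * 0.128
U = 0.2560

0.2560


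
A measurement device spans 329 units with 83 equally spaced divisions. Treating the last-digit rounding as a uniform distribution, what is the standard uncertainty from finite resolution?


resolution = range / divisions
resolution = 329 / 83 = 3.9638554
u_res = resolution / (2*sqrt(3))
u_res = 3.9638554 / 3.4641016
u_res = 1.1443

1.1443


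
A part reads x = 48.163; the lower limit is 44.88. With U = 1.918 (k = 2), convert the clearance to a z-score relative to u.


u = U / k = 1.918 / 2 = 0.959
margin = |LSL - x| = |44.88 - 48.163| = 3.283
z = margin / u = 3.283 / 0.959
z = 3.4234

3.4234


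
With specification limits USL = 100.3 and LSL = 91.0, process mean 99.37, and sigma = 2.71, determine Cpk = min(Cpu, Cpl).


Cpu = (USL - mean) / (3*sigma) = (100.3 - 99.37) / (3*2.71) = 0.1144
Cpl = (mean - LSL) / (3*sigma) = (99.37 - 91.0) / (3*2.71) = 1.0295
Cpk = min(Cpu, Cpl) = 0.1144

0.1144


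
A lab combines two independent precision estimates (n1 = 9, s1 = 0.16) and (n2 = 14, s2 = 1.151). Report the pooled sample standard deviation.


s_p = sqrt(((n1-1)*s1^2 + (n2-1)*s2^2) / (n1+n2-2))
numerator = (9-1)*0.16^2 + (14-1)*1.151^2 = 0.2048 + 17.222413 = 17.427213
denominator = 9 + 14 - 2 = 21
s_p^2 = 17.427213 / 21 = 0.82986729
s_p = sqrt(0.82986729) = 0.9110

0.9110


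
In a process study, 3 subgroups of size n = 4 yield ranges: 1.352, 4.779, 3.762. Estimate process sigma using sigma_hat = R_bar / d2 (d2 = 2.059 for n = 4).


R_bar = (1.352 + 4.779 + 3.762) / 3
R_bar = 9.893 / 3 = 3.2976667
sigma_hat = R_bar / d2 = 3.2976667 / 2.059 = 1.6016

1.6016


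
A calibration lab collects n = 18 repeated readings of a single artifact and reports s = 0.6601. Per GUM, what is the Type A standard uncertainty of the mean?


u_A = s / sqrt(n)
u_A = 0.6601 / sqrt(18)
u_A = 0.6601 / 4.2426407
u_A = 0.1556

0.1556


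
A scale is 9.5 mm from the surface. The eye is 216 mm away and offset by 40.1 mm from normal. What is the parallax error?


error = h * offset / d
= 9.5 * 40.1 / 216
= 1.7637

1.7637


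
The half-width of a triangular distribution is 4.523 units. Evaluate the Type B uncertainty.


u_B = half_width / sqrt(6)
u_B = 4.523 / 2.4494897
u_B = 1.8465

1.8465


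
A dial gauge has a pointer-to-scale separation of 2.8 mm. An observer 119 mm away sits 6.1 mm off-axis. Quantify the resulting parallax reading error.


error = h * offset / d
= 2.8 * 6.1 / 119
= 0.1435

0.1435


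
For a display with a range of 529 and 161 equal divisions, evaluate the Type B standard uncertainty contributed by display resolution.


resolution = range / divisions
resolution = 529 / 161 = 3.2857143
u_res = resolution / (2*sqrt(3))
u_res = 3.2857143 / 3.4641016
u_res = 0.9485

0.9485


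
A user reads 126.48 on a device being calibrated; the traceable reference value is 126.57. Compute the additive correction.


Correction = standard - reading
= 126.57 - 126.48
= 0.0900

0.0900


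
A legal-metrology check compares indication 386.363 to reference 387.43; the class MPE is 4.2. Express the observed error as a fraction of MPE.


e = indication - reference = 386.363 - 387.43 = -1.0670
|e| = 1.0670
ratio = |e| / MPE = 1.0670 / 4.2
ratio = 0.2540

0.2540


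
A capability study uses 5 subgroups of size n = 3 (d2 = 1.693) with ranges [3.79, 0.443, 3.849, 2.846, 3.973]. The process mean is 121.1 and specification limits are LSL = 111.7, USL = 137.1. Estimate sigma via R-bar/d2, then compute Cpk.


R_bar = (3.79 + 0.443 + 3.849 + 2.846 + 3.973) / 5 = 2.9802
sigma = R_bar / d2 = 2.9802 / 1.693 = 1.7603071
Cp = (USL - LSL)/(6*sigma) = (137.1 - 111.7)/(6*1.7603071) = 2.4049
Cpu = (137.1 - 121.1)/(3*1.7603071) = 3.0298
Cpl = (121.1 - 111.7)/(3*1.7603071) = 1.7800
Cpk = min(Cpu, Cpl) = 1.7800

1.7800


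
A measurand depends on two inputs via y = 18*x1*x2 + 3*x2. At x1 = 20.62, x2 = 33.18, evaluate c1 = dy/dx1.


y = 18*x1*x2 + 3*x2
dy/dx1 = 18*x2
Evaluate at x2 = 33.18: c1 = 18 * 33.18
c1 = 597.2400

597.2400


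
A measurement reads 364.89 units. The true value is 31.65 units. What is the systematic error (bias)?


Systematic error = measured - true
= 364.89 - 31.65
= 333.2400

333.2400


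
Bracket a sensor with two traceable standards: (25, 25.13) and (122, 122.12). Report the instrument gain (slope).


slope = (y2 - y1) / (x2 - x1)
= (122.12 - 25.13) / (122 - 25)
= 96.9900 / 97
= 0.9999

0.9999


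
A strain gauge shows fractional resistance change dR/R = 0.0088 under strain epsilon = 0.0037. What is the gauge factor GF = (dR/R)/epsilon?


GF = (dR/R) / epsilon
= 0.0088 / 0.0037
= 2.3784

2.3784


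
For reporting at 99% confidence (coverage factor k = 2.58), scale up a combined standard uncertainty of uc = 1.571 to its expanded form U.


U = k * uc
U = 2.58 * 1.571
U = 4.0532

4.0532


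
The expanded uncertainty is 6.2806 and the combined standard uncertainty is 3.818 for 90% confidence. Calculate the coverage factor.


k = U / uc
k = 6.2806 / 3.818
k = 1.645

1.645
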